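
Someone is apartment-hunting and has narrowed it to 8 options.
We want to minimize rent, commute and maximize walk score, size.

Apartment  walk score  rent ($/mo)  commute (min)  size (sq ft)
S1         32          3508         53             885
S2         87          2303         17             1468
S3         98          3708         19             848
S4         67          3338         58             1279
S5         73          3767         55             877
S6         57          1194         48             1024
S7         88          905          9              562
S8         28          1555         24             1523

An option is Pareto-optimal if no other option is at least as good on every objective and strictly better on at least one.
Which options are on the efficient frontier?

S1: dominated by S2 (walk score 87≥32, rent 2303≤3508, commute 17≤53, size 1468≥885).
S2: not dominated.
S3: not dominated (best walk score).
S4: dominated by S2 (walk score 87≥67, rent 2303≤3338, commute 17≤58, size 1468≥1279).
S5: dominated by S2 (walk score 87≥73, rent 2303≤3767, commute 17≤55, size 1468≥877).
S6: not dominated.
S7: not dominated (best rent).
S8: not dominated (best size).

S2, S3, S6, S7, S8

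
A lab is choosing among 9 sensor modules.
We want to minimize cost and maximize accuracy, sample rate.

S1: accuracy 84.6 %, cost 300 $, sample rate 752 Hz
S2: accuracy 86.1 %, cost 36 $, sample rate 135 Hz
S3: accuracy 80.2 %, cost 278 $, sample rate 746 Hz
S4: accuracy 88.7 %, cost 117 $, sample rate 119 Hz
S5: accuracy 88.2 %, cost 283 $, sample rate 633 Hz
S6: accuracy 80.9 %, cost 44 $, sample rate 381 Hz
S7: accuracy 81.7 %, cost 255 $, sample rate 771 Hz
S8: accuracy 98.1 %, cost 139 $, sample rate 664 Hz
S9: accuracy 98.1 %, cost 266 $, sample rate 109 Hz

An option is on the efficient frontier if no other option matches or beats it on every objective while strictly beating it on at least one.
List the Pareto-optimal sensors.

S1, S2, S4, S6, S7, S8

S1: not dominated.
S2: not dominated (best cost).
S3: dominated by S7 (accuracy 81.7≥80.2, cost 255≤278, sample rate 771≥746).
S4: not dominated.
S5: dominated by S8 (accuracy 98.1≥88.2, cost 139≤283, sample rate 664≥633).
S6: not dominated.
S7: not dominated (best sample rate).
S8: not dominated.
S9: dominated by S8 (accuracy 98.1≥98.1, cost 139≤266, sample rate 664≥109).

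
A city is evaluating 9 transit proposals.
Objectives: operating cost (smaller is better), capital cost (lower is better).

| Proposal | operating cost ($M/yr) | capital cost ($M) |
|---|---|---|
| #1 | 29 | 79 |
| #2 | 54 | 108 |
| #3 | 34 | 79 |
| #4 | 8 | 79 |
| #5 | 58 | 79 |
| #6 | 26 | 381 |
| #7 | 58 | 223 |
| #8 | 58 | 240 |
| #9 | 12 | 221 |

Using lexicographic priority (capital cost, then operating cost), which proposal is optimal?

First minimize capital cost: best is 79, kept {#1, #3, #4, #5}.
Then minimize operating cost: best is 8, kept {#4}.

#4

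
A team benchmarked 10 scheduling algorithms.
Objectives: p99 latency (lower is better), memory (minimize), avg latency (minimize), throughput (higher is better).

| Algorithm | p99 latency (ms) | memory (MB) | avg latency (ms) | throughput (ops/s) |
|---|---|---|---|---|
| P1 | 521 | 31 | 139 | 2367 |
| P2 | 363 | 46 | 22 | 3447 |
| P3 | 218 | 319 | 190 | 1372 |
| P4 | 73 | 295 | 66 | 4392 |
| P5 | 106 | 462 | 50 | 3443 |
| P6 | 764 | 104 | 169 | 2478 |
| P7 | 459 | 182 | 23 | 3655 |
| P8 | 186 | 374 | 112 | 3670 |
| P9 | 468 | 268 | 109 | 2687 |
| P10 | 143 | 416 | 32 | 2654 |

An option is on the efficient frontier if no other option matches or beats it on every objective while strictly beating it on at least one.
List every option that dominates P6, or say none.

P2

P2: p99 latency 363≤764, memory 46≤104, avg latency 22≤169, throughput 3447≥2478 — dominates P6.
Others (P1, P3, P4, P5, P7, P8, P9, P10) are each worse than P6 on at least one objective.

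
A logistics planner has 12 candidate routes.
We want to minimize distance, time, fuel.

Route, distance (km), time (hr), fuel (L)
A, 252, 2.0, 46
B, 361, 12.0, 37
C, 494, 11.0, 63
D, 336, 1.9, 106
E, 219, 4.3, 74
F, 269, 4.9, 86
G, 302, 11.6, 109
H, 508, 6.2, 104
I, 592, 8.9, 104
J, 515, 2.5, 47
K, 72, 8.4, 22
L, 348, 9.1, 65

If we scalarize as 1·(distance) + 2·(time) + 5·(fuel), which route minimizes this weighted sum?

A: 1·252 + 2·2.0 + 5·46 = 486.0
B: 1·361 + 2·12.0 + 5·37 = 570.0
C: 1·494 + 2·11.0 + 5·63 = 831.0
D: 1·336 + 2·1.9 + 5·106 = 869.8
E: 1·219 + 2·4.3 + 5·74 = 597.6
F: 1·269 + 2·4.9 + 5·86 = 708.8
G: 1·302 + 2·11.6 + 5·109 = 870.2
H: 1·508 + 2·6.2 + 5·104 = 1040.4
I: 1·592 + 2·8.9 + 5·104 = 1129.8
J: 1·515 + 2·2.5 + 5·47 = 755.0
K: 1·72 + 2·8.4 + 5·22 = 198.8
L: 1·348 + 2·9.1 + 5·65 = 691.2
Lowest: K at 198.8.

K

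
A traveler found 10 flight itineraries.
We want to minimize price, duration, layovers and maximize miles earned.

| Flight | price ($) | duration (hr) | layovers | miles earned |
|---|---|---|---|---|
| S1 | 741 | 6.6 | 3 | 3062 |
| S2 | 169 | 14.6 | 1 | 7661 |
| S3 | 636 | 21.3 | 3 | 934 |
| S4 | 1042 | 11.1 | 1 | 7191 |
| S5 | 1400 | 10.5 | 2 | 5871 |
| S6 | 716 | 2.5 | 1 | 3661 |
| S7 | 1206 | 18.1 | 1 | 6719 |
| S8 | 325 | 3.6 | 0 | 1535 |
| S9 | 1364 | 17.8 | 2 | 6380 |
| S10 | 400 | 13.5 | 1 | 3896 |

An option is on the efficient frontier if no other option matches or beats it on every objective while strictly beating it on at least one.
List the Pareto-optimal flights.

S2, S4, S5, S6, S8, S10

S1: dominated by S6 (price 716≤741, duration 2.5≤6.6, layovers 1≤3, miles earned 3661≥3062).
S2: not dominated (best price).
S3: dominated by S2 (price 169≤636, duration 14.6≤21.3, layovers 1≤3, miles earned 7661≥934).
S4: not dominated.
S5: not dominated.
S6: not dominated (best duration).
S7: dominated by S2 (price 169≤1206, duration 14.6≤18.1, layovers 1≤1, miles earned 7661≥6719).
S8: not dominated (best layovers).
S9: dominated by S2 (price 169≤1364, duration 14.6≤17.8, layovers 1≤2, miles earned 7661≥6380).
S10: not dominated.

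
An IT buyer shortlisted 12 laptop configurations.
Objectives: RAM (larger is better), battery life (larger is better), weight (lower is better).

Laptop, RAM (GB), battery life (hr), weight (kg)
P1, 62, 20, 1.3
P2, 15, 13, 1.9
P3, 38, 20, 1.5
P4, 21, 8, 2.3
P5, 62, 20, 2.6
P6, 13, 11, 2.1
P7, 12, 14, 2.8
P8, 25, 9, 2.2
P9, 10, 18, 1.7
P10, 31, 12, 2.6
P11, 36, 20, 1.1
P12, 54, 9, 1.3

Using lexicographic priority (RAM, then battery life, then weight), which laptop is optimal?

P1

First maximize RAM: best is 62, kept {P1, P5}.
Then maximize battery life: best is 20, kept {P1, P5}.
Then minimize weight: best is 1.3, kept {P1}.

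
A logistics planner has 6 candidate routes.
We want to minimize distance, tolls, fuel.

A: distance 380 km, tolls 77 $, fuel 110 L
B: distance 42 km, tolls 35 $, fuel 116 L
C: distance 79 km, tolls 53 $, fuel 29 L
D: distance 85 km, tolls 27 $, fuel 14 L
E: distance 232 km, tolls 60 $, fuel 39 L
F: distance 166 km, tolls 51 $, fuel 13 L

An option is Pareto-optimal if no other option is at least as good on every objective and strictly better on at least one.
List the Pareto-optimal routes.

B, C, D, F

A: dominated by C (distance 79≤380, tolls 53≤77, fuel 29≤110).
B: not dominated (best distance).
C: not dominated.
D: not dominated (best tolls).
E: dominated by C (distance 79≤232, tolls 53≤60, fuel 29≤39).
F: not dominated (best fuel).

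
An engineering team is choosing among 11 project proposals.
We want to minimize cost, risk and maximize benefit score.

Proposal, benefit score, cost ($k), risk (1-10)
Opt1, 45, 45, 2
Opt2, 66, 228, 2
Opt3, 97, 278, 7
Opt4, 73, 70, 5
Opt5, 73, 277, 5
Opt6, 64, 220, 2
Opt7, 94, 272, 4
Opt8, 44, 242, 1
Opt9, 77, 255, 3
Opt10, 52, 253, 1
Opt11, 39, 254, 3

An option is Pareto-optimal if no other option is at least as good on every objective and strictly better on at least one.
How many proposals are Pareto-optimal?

Opt1: not dominated (best cost).
Opt2: not dominated.
Opt3: not dominated (best benefit score).
Opt4: not dominated.
Opt5: dominated by Opt4 (benefit score 73≥73, cost 70≤277, risk 5≤5).
Opt6: not dominated.
Opt7: not dominated.
Opt8: not dominated.
Opt9: not dominated.
Opt10: not dominated.
Opt11: dominated by Opt1 (benefit score 45≥39, cost 45≤254, risk 2≤3).
Pareto-optimal: Opt1, Opt2, Opt3, Opt4, Opt6, Opt7, Opt8, Opt9, Opt10 → 9.

9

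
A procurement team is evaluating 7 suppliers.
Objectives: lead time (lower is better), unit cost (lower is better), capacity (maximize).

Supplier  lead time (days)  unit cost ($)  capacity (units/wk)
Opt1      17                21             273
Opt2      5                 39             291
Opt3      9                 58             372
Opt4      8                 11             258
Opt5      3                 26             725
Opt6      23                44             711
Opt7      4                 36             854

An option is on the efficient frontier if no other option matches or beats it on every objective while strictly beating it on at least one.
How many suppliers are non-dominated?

Opt1: not dominated.
Opt2: dominated by Opt5 (lead time 3≤5, unit cost 26≤39, capacity 725≥291).
Opt3: dominated by Opt5 (lead time 3≤9, unit cost 26≤58, capacity 725≥372).
Opt4: not dominated (best unit cost).
Opt5: not dominated (best lead time).
Opt6: dominated by Opt5 (lead time 3≤23, unit cost 26≤44, capacity 725≥711).
Opt7: not dominated (best capacity).
Pareto-optimal: Opt1, Opt4, Opt5, Opt7 → 4.

4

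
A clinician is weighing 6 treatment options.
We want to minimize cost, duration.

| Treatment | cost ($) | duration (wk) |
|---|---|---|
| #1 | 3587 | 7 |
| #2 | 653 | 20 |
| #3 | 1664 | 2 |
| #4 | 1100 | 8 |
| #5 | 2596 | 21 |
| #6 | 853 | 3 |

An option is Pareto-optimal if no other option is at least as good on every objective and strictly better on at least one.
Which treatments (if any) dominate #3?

#1: worse on cost (3587 vs 1664).
#2: worse on duration (20 vs 2).
#4: worse on duration (8 vs 2).
#5: worse on cost (2596 vs 1664).
#6: worse on duration (3 vs 2).
No option dominates #3.

none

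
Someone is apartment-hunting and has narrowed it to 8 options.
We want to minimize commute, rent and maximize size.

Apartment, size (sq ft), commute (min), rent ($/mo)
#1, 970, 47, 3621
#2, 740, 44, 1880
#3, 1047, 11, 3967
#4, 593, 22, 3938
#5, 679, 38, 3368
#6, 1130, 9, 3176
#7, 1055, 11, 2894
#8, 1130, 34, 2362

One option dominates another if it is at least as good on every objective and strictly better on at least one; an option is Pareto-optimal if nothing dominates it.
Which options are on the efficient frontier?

#1: dominated by #6 (size 1130≥970, commute 9≤47, rent 3176≤3621).
#2: not dominated (best rent).
#3: dominated by #6 (size 1130≥1047, commute 9≤11, rent 3176≤3967).
#4: dominated by #6 (size 1130≥593, commute 9≤22, rent 3176≤3938).
#5: dominated by #6 (size 1130≥679, commute 9≤38, rent 3176≤3368).
#6: not dominated (best commute).
#7: not dominated.
#8: not dominated.

#2, #6, #7, #8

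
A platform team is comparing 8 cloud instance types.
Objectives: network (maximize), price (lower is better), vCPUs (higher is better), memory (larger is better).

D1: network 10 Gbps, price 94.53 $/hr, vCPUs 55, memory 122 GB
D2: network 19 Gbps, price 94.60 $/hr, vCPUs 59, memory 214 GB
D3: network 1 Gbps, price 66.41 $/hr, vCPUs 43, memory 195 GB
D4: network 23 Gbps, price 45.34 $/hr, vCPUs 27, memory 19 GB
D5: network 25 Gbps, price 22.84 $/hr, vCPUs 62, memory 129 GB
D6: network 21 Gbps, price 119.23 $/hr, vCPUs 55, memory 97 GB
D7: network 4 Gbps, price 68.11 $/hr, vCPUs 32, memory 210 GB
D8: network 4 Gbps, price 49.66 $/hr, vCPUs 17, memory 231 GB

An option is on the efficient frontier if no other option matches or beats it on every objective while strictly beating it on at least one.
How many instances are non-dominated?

D1: dominated by D5 (network 25≥10, price 22.84≤94.53, vCPUs 62≥55, memory 129≥122).
D2: not dominated.
D3: not dominated.
D4: dominated by D5 (network 25≥23, price 22.84≤45.34, vCPUs 62≥27, memory 129≥19).
D5: not dominated (best network).
D6: dominated by D5 (network 25≥21, price 22.84≤119.23, vCPUs 62≥55, memory 129≥97).
D7: not dominated.
D8: not dominated (best memory).
Pareto-optimal: D2, D3, D5, D7, D8 → 5.

5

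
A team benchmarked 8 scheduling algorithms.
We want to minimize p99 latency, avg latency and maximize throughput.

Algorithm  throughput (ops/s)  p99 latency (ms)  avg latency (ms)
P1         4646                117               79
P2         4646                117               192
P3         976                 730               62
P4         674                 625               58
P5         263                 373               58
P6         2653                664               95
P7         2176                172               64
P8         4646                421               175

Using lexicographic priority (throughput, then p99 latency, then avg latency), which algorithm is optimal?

First maximize throughput: best is 4646, kept {P1, P2, P8}.
Then minimize p99 latency: best is 117, kept {P1, P2}.
Then minimize avg latency: best is 79, kept {P1}.

P1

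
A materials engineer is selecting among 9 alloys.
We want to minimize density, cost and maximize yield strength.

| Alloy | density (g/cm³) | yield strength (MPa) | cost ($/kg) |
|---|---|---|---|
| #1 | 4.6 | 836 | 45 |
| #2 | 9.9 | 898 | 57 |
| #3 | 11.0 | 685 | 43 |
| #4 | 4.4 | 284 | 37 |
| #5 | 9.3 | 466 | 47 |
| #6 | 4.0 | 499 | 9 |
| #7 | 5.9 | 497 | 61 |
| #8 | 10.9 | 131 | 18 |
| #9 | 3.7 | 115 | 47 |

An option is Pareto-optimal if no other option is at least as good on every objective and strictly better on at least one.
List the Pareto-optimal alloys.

#1, #2, #3, #6, #9

#1: not dominated.
#2: not dominated (best yield strength).
#3: not dominated.
#4: dominated by #6 (density 4.0≤4.4, yield strength 499≥284, cost 9≤37).
#5: dominated by #1 (density 4.6≤9.3, yield strength 836≥466, cost 45≤47).
#6: not dominated (best cost).
#7: dominated by #1 (density 4.6≤5.9, yield strength 836≥497, cost 45≤61).
#8: dominated by #6 (density 4.0≤10.9, yield strength 499≥131, cost 9≤18).
#9: not dominated (best density).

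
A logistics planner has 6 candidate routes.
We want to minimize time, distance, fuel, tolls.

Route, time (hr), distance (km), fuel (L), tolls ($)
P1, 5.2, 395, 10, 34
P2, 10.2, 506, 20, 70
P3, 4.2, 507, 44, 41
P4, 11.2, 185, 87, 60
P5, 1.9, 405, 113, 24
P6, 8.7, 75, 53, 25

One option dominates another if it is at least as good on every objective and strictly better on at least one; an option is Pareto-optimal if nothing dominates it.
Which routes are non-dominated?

P1: not dominated (best fuel).
P2: dominated by P1 (time 5.2≤10.2, distance 395≤506, fuel 10≤20, tolls 34≤70).
P3: not dominated.
P4: dominated by P6 (time 8.7≤11.2, distance 75≤185, fuel 53≤87, tolls 25≤60).
P5: not dominated (best time).
P6: not dominated (best distance).

P1, P3, P5, P6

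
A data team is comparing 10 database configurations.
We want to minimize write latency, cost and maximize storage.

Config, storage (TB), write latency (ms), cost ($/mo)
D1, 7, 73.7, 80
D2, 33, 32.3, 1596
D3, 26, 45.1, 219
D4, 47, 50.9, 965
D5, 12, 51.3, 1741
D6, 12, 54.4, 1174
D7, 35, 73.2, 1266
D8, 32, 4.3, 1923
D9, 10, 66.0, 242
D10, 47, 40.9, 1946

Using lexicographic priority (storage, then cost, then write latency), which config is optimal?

First maximize storage: best is 47, kept {D4, D10}.
Then minimize cost: best is 965, kept {D4}.

D4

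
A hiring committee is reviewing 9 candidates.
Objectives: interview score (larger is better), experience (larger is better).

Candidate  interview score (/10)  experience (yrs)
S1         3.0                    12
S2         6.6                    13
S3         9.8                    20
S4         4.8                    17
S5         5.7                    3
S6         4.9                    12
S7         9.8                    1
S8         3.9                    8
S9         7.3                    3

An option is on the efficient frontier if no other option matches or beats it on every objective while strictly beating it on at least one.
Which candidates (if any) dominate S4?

S3

S3: interview score 9.8≥4.8, experience 20≥17 — dominates S4.
Others (S1, S2, S5, S6, S7, S8, S9) are each worse than S4 on at least one objective.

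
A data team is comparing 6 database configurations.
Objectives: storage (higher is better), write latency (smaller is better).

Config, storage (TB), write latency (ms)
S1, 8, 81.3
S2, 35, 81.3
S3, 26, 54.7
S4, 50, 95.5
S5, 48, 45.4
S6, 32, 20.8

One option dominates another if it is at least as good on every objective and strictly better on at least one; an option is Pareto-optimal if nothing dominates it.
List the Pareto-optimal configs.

S4, S5, S6

S1: dominated by S2 (storage 35≥8, write latency 81.3≤81.3).
S2: dominated by S5 (storage 48≥35, write latency 45.4≤81.3).
S3: dominated by S5 (storage 48≥26, write latency 45.4≤54.7).
S4: not dominated (best storage).
S5: not dominated.
S6: not dominated (best write latency).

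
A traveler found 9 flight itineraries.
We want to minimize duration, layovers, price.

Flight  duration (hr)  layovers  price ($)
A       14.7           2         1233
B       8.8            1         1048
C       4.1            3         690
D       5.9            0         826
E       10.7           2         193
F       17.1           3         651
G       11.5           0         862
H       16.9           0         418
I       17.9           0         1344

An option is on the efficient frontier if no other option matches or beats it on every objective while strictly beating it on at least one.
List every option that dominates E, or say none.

none

A: worse on duration (14.7 vs 10.7).
B: worse on price (1048 vs 193).
C: worse on layovers (3 vs 2).
D: worse on price (826 vs 193).
F: worse on duration (17.1 vs 10.7).
G: worse on duration (11.5 vs 10.7).
H: worse on duration (16.9 vs 10.7).
I: worse on duration (17.9 vs 10.7).
No option dominates E.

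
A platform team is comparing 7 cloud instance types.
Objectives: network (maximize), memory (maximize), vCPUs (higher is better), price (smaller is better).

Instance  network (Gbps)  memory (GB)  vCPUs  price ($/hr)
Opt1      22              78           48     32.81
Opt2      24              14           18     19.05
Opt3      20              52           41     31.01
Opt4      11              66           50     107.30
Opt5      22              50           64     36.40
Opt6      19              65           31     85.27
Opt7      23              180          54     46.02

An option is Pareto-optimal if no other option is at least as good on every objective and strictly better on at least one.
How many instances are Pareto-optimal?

Opt1: not dominated.
Opt2: not dominated (best network).
Opt3: not dominated.
Opt4: dominated by Opt7 (network 23≥11, memory 180≥66, vCPUs 54≥50, price 46.02≤107.30).
Opt5: not dominated (best vCPUs).
Opt6: dominated by Opt1 (network 22≥19, memory 78≥65, vCPUs 48≥31, price 32.81≤85.27).
Opt7: not dominated (best memory).
Pareto-optimal: Opt1, Opt2, Opt3, Opt5, Opt7 → 5.

5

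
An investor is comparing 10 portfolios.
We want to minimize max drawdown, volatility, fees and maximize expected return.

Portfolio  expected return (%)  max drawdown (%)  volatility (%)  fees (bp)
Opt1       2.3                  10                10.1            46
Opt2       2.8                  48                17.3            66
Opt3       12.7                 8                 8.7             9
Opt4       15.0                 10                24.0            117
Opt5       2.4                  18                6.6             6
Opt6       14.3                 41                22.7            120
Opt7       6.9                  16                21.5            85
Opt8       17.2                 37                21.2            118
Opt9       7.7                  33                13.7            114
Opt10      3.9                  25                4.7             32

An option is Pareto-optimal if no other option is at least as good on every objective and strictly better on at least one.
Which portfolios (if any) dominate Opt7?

Opt3: expected return 12.7≥6.9, max drawdown 8≤16, volatility 8.7≤21.5, fees 9≤85 — dominates Opt7.
Others (Opt1, Opt2, Opt4, Opt5, Opt6, Opt8, Opt9, Opt10) are each worse than Opt7 on at least one objective.

Opt3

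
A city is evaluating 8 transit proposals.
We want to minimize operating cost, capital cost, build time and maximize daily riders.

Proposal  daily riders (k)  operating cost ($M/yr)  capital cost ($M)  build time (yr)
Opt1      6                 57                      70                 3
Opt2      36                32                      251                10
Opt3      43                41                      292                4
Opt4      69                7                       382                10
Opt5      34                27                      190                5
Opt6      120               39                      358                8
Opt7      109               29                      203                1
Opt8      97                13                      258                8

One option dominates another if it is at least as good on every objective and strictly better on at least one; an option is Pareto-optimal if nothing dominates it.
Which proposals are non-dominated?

Opt1, Opt4, Opt5, Opt6, Opt7, Opt8

Opt1: not dominated (best capital cost).
Opt2: dominated by Opt7 (daily riders 109≥36, operating cost 29≤32, capital cost 203≤251, build time 1≤10).
Opt3: dominated by Opt7 (daily riders 109≥43, operating cost 29≤41, capital cost 203≤292, build time 1≤4).
Opt4: not dominated (best operating cost).
Opt5: not dominated.
Opt6: not dominated (best daily riders).
Opt7: not dominated (best build time).
Opt8: not dominated.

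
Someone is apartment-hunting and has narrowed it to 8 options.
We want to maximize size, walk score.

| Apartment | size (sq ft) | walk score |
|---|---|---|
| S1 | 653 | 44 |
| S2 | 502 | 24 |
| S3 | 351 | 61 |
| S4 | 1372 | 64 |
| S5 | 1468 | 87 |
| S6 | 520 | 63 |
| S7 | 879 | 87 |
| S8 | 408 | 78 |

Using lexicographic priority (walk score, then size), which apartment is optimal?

First maximize walk score: best is 87, kept {S5, S7}.
Then maximize size: best is 1468, kept {S5}.

S5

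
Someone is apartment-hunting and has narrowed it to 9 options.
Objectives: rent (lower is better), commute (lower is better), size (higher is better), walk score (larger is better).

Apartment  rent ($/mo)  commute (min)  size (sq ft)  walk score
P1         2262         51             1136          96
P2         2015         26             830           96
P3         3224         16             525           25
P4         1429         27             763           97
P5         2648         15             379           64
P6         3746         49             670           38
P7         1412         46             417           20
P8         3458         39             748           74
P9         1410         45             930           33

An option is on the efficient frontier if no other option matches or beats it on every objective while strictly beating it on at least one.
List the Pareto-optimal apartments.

P1, P2, P3, P4, P5, P9

P1: not dominated (best size).
P2: not dominated.
P3: not dominated.
P4: not dominated (best walk score).
P5: not dominated (best commute).
P6: dominated by P2 (rent 2015≤3746, commute 26≤49, size 830≥670, walk score 96≥38).
P7: dominated by P9 (rent 1410≤1412, commute 45≤46, size 930≥417, walk score 33≥20).
P8: dominated by P2 (rent 2015≤3458, commute 26≤39, size 830≥748, walk score 96≥74).
P9: not dominated (best rent).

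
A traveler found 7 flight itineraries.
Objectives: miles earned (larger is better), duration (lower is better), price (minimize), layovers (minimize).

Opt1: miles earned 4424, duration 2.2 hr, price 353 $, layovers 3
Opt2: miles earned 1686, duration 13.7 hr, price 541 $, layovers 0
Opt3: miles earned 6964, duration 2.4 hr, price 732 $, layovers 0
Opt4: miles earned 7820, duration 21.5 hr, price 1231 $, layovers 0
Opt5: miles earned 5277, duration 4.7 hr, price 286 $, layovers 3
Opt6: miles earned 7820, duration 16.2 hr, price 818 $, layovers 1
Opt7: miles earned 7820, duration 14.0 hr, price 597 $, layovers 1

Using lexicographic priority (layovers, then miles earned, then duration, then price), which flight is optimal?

First minimize layovers: best is 0, kept {Opt2, Opt3, Opt4}.
Then maximize miles earned: best is 7820, kept {Opt4}.

Opt4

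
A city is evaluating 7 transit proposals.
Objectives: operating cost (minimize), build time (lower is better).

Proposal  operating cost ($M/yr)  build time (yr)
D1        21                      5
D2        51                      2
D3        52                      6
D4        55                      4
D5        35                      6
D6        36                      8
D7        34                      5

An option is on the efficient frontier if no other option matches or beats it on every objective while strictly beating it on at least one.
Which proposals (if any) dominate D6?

D1, D5, D7

D1: operating cost 21≤36, build time 5≤8 — dominates D6.
D5: operating cost 35≤36, build time 6≤8 — dominates D6.
D7: operating cost 34≤36, build time 5≤8 — dominates D6.
Others (D2, D3, D4) are each worse than D6 on at least one objective.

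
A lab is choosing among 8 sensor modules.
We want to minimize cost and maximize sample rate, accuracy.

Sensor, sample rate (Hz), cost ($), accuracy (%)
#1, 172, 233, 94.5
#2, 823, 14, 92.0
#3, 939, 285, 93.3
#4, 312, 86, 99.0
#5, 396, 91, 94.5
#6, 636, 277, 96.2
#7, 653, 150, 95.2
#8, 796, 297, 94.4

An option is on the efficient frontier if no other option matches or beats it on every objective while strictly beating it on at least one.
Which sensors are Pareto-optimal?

#1: dominated by #4 (sample rate 312≥172, cost 86≤233, accuracy 99.0≥94.5).
#2: not dominated (best cost).
#3: not dominated (best sample rate).
#4: not dominated (best accuracy).
#5: not dominated.
#6: not dominated.
#7: not dominated.
#8: not dominated.

#2, #3, #4, #5, #6, #7, #8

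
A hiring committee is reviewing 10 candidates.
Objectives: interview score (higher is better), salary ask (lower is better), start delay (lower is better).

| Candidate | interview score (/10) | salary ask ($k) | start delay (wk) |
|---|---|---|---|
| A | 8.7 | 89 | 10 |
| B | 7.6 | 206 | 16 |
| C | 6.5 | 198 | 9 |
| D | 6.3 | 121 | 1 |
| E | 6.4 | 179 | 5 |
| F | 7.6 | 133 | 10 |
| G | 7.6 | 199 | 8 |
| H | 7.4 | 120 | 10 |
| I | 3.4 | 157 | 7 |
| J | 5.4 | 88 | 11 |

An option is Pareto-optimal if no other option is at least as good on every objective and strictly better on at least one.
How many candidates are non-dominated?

A: not dominated (best interview score).
B: dominated by A (interview score 8.7≥7.6, salary ask 89≤206, start delay 10≤16).
C: not dominated.
D: not dominated (best start delay).
E: not dominated.
F: dominated by A (interview score 8.7≥7.6, salary ask 89≤133, start delay 10≤10).
G: not dominated.
H: dominated by A (interview score 8.7≥7.4, salary ask 89≤120, start delay 10≤10).
I: dominated by D (interview score 6.3≥3.4, salary ask 121≤157, start delay 1≤7).
J: not dominated (best salary ask).
Pareto-optimal: A, C, D, E, G, J → 6.

6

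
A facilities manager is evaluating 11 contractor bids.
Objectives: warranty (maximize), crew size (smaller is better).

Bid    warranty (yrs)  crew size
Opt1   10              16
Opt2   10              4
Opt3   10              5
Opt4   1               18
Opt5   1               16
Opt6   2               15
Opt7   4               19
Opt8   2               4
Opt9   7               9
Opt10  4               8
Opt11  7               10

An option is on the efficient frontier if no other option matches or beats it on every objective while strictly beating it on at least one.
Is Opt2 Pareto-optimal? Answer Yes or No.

Yes

Opt1: worse on crew size (16 vs 4).
Opt3: worse on crew size (5 vs 4).
Opt4: worse on warranty (1 vs 10).
Opt5: worse on warranty (1 vs 10).
Opt6: worse on warranty (2 vs 10).
Opt7: worse on warranty (4 vs 10).
Opt8: worse on warranty (2 vs 10).
Opt9: worse on warranty (7 vs 10).
Opt10: worse on warranty (4 vs 10).
Opt11: worse on warranty (7 vs 10).
No option is at least as good as Opt2 on every objective and strictly better on one.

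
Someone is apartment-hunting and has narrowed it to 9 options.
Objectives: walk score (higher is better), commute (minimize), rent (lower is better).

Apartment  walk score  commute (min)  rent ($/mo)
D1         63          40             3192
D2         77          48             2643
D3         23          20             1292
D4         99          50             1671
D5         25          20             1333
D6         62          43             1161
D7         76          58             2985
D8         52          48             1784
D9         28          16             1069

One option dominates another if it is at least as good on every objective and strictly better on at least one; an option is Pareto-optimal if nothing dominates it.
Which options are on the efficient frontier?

D1, D2, D4, D6, D9

D1: not dominated.
D2: not dominated.
D3: dominated by D9 (walk score 28≥23, commute 16≤20, rent 1069≤1292).
D4: not dominated (best walk score).
D5: dominated by D9 (walk score 28≥25, commute 16≤20, rent 1069≤1333).
D6: not dominated.
D7: dominated by D2 (walk score 77≥76, commute 48≤58, rent 2643≤2985).
D8: dominated by D6 (walk score 62≥52, commute 43≤48, rent 1161≤1784).
D9: not dominated (best commute).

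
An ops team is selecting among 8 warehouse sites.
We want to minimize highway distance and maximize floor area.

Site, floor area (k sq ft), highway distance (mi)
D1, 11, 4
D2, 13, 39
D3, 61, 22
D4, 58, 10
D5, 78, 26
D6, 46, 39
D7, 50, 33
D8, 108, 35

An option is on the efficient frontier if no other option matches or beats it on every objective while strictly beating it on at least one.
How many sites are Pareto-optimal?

5

D1: not dominated (best highway distance).
D2: dominated by D3 (floor area 61≥13, highway distance 22≤39).
D3: not dominated.
D4: not dominated.
D5: not dominated.
D6: dominated by D3 (floor area 61≥46, highway distance 22≤39).
D7: dominated by D3 (floor area 61≥50, highway distance 22≤33).
D8: not dominated (best floor area).
Pareto-optimal: D1, D3, D4, D5, D8 → 5.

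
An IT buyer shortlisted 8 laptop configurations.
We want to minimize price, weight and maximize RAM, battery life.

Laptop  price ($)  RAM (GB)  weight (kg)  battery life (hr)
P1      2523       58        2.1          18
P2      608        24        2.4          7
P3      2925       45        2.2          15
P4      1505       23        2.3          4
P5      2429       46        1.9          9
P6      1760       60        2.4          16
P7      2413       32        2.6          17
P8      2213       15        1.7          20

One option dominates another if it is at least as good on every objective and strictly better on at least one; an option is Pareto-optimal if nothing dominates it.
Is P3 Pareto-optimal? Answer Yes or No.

No

P1 vs P3: price 2523≤2925, RAM 58≥45, weight 2.1≤2.2, battery life 18≥15 — P1 is at least as good on every objective and strictly better on at least one, so P1 dominates P3.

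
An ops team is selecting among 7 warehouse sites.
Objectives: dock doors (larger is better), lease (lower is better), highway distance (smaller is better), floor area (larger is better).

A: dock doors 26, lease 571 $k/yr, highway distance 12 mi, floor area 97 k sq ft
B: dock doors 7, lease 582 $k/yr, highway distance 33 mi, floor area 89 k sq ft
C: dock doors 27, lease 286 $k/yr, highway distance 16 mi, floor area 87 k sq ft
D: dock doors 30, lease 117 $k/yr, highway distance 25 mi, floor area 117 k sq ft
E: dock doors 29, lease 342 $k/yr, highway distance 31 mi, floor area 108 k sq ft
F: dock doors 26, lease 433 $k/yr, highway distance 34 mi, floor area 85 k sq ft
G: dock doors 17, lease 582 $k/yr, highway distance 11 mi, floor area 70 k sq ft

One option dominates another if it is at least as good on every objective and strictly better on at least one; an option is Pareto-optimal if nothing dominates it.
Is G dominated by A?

No

A vs G: A is worse on highway distance (12 vs 11), so it does not dominate G.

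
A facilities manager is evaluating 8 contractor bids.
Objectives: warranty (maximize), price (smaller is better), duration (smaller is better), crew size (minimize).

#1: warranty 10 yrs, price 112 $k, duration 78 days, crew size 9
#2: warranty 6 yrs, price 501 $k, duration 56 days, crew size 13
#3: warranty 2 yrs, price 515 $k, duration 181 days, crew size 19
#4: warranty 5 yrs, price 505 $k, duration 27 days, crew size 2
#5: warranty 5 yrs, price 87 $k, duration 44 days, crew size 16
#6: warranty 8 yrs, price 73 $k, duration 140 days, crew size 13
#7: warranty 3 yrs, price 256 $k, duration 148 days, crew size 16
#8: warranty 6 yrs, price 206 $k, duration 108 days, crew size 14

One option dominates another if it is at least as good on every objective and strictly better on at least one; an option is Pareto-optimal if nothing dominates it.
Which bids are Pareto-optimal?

#1: not dominated (best warranty).
#2: not dominated.
#3: dominated by #1 (warranty 10≥2, price 112≤515, duration 78≤181, crew size 9≤19).
#4: not dominated (best duration).
#5: not dominated.
#6: not dominated (best price).
#7: dominated by #1 (warranty 10≥3, price 112≤256, duration 78≤148, crew size 9≤16).
#8: dominated by #1 (warranty 10≥6, price 112≤206, duration 78≤108, crew size 9≤14).

#1, #2, #4, #5, #6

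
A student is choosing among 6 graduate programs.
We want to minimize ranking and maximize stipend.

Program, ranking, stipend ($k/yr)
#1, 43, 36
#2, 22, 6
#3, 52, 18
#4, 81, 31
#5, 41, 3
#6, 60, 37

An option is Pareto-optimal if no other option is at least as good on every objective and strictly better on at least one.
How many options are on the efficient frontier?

#1: not dominated.
#2: not dominated (best ranking).
#3: dominated by #1 (ranking 43≤52, stipend 36≥18).
#4: dominated by #1 (ranking 43≤81, stipend 36≥31).
#5: dominated by #2 (ranking 22≤41, stipend 6≥3).
#6: not dominated (best stipend).
Pareto-optimal: #1, #2, #6 → 3.

3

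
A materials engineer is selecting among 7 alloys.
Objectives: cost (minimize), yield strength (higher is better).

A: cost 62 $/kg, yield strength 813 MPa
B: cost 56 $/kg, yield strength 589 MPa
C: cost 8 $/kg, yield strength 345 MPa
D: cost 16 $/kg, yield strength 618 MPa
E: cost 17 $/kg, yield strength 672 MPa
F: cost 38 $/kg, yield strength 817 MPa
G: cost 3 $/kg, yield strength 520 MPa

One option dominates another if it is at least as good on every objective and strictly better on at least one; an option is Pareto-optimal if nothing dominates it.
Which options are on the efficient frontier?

A: dominated by F (cost 38≤62, yield strength 817≥813).
B: dominated by D (cost 16≤56, yield strength 618≥589).
C: dominated by G (cost 3≤8, yield strength 520≥345).
D: not dominated.
E: not dominated.
F: not dominated (best yield strength).
G: not dominated (best cost).

D, E, F, G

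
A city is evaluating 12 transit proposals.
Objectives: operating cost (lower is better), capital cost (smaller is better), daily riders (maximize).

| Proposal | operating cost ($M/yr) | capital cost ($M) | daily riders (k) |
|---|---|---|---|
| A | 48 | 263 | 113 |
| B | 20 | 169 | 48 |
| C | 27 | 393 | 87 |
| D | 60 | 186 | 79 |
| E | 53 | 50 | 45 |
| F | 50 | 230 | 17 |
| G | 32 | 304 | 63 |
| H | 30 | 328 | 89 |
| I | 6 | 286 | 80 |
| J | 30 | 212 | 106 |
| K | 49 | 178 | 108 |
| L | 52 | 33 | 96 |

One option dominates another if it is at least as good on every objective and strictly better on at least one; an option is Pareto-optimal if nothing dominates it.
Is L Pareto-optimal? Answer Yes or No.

Yes

A: worse on capital cost (263 vs 33).
B: worse on capital cost (169 vs 33).
C: worse on capital cost (393 vs 33).
D: worse on operating cost (60 vs 52).
E: worse on operating cost (53 vs 52).
F: worse on capital cost (230 vs 33).
G: worse on capital cost (304 vs 33).
H: worse on capital cost (328 vs 33).
I: worse on capital cost (286 vs 33).
J: worse on capital cost (212 vs 33).
K: worse on capital cost (178 vs 33).
No option is at least as good as L on every objective and strictly better on one.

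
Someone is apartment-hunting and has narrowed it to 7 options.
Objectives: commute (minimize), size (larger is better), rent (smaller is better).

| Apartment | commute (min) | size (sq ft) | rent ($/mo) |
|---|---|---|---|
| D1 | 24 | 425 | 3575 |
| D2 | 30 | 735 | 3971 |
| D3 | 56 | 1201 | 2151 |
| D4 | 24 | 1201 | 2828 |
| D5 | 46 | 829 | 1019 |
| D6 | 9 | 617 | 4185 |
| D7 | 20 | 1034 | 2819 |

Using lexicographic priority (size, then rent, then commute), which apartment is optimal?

First maximize size: best is 1201, kept {D3, D4}.
Then minimize rent: best is 2151, kept {D3}.

D3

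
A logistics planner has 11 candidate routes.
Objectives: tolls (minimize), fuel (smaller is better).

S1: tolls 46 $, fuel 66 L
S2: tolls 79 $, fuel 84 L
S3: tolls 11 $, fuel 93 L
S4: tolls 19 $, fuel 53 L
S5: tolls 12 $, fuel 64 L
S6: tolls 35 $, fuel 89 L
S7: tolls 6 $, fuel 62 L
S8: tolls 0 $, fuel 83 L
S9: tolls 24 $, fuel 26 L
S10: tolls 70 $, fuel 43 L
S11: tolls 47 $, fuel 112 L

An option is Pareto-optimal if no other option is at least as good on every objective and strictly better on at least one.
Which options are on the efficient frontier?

S4, S7, S8, S9

S1: dominated by S4 (tolls 19≤46, fuel 53≤66).
S2: dominated by S1 (tolls 46≤79, fuel 66≤84).
S3: dominated by S7 (tolls 6≤11, fuel 62≤93).
S4: not dominated.
S5: dominated by S7 (tolls 6≤12, fuel 62≤64).
S6: dominated by S4 (tolls 19≤35, fuel 53≤89).
S7: not dominated.
S8: not dominated (best tolls).
S9: not dominated (best fuel).
S10: dominated by S9 (tolls 24≤70, fuel 26≤43).
S11: dominated by S1 (tolls 46≤47, fuel 66≤112).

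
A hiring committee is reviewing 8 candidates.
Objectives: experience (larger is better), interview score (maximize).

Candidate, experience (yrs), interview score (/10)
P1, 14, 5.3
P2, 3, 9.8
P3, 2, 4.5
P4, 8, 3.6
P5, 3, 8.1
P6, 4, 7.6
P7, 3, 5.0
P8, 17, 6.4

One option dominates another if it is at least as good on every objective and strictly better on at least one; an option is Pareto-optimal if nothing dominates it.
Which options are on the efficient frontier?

P2, P6, P8

P1: dominated by P8 (experience 17≥14, interview score 6.4≥5.3).
P2: not dominated (best interview score).
P3: dominated by P1 (experience 14≥2, interview score 5.3≥4.5).
P4: dominated by P1 (experience 14≥8, interview score 5.3≥3.6).
P5: dominated by P2 (experience 3≥3, interview score 9.8≥8.1).
P6: not dominated.
P7: dominated by P1 (experience 14≥3, interview score 5.3≥5.0).
P8: not dominated (best experience).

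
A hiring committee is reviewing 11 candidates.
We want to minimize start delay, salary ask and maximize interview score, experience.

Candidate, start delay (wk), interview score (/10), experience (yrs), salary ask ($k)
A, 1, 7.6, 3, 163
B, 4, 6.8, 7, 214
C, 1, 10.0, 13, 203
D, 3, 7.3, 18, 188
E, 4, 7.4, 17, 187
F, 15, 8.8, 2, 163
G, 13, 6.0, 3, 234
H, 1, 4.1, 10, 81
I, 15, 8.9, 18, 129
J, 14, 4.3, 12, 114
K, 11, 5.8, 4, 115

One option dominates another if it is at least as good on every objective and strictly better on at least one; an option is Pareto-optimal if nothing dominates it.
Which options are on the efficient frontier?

A, C, D, E, H, I, J, K

A: not dominated.
B: dominated by C (start delay 1≤4, interview score 10.0≥6.8, experience 13≥7, salary ask 203≤214).
C: not dominated (best interview score).
D: not dominated.
E: not dominated.
F: dominated by I (start delay 15≤15, interview score 8.9≥8.8, experience 18≥2, salary ask 129≤163).
G: dominated by A (start delay 1≤13, interview score 7.6≥6.0, experience 3≥3, salary ask 163≤234).
H: not dominated (best salary ask).
I: not dominated.
J: not dominated.
K: not dominated.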